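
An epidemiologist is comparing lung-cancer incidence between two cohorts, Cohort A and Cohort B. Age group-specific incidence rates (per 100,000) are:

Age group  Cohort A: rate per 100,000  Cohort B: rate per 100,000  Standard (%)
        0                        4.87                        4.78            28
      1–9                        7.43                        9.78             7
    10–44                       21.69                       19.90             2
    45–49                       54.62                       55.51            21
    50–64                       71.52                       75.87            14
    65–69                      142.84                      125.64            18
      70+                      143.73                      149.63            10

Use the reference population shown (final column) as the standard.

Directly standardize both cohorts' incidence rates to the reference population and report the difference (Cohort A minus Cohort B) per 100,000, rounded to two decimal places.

Standard weights: 0.28, 0.07, 0.02, 0.21, 0.14, 0.18, 0.10.
Cohort A: 0.2800×4.87 + 0.0700×7.43 + 0.0200×21.69 + 0.2100×54.62 + 0.1400×71.52 + 0.1800×142.84 + 0.1000×143.73 = 63.8847 per 100,000.
Cohort B: 0.2800×4.78 + 0.0700×9.78 + 0.0200×19.90 + 0.2100×55.51 + 0.1400×75.87 + 0.1800×125.64 + 0.1000×149.63 = 62.2781 per 100,000.
Difference = 63.8847 − 62.2781 = 1.6066.

1.61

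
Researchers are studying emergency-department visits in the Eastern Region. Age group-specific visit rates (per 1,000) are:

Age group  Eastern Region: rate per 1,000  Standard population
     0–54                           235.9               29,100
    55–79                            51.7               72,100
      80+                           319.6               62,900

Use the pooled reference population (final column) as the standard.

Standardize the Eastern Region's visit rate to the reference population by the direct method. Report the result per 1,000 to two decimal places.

Standard total = 164,100; weights = 0.1773, 0.4394, 0.3833.
Standardized rate: 0.1773×235.9 + 0.4394×51.7 + 0.3833×319.6 = 187.0512 per 1,000.

187.05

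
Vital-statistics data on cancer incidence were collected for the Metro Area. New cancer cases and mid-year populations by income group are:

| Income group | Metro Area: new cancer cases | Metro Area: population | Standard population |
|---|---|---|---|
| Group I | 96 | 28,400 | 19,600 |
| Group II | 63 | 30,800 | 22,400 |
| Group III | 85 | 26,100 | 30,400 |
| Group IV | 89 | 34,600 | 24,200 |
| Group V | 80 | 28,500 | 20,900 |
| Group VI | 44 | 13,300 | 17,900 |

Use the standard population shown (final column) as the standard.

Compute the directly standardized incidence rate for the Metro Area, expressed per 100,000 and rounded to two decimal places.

Income-specific rates per 100,000 for the Metro Area: 338.03, 204.55, 325.67, 257.23, 280.70, 330.83.
Standard total = 135,400; weights = 0.1448, 0.1654, 0.2245, 0.1787, 0.1544, 0.1322.
Standardized rate: 0.1448×338.03 + 0.1654×204.55 + 0.2245×325.67 + 0.1787×257.23 + 0.1544×280.70 + 0.1322×330.83 = 288.9282 per 100,000.

288.93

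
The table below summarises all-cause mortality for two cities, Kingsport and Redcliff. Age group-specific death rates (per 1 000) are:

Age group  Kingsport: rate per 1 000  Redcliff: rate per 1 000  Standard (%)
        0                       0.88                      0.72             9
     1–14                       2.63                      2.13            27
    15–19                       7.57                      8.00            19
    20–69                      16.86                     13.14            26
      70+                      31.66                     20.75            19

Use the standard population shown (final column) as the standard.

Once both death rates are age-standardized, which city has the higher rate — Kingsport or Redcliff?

Standard weights: 0.09, 0.27, 0.19, 0.26, 0.19.
Kingsport: 0.0900×0.88 + 0.2700×2.63 + 0.1900×7.57 + 0.2600×16.86 + 0.1900×31.66 = 12.6266 per 1 000.
Redcliff: 0.0900×0.72 + 0.2700×2.13 + 0.1900×8.00 + 0.2600×13.14 + 0.1900×20.75 = 9.5188 per 1 000.

Kingsport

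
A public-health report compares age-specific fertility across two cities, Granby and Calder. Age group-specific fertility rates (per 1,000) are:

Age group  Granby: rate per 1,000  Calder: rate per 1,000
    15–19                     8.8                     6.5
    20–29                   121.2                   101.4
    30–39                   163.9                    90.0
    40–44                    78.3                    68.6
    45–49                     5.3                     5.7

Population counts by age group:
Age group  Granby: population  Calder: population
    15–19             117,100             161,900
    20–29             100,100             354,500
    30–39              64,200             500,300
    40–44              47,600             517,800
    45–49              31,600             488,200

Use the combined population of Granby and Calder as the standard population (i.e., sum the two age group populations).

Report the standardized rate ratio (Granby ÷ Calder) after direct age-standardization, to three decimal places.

1.403

Combined standard total = 2,383,300; weights = 0.1171, 0.1907, 0.2369, 0.2372, 0.2181.
Granby: 0.1171×8.8 + 0.1907×121.2 + 0.2369×163.9 + 0.2372×78.3 + 0.2181×5.3 = 82.7005 per 1,000.
Calder: 0.1171×6.5 + 0.1907×101.4 + 0.2369×90.0 + 0.2372×68.6 + 0.2181×5.7 = 58.9369 per 1,000.
Ratio = 82.7005 ÷ 58.9369 = 1.40320.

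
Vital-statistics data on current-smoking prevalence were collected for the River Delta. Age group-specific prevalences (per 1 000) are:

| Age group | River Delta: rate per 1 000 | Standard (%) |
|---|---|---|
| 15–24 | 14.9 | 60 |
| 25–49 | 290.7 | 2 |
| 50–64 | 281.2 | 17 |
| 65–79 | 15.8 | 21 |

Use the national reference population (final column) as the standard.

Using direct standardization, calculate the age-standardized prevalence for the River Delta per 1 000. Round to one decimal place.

Standard weights: 0.60, 0.02, 0.17, 0.21.
Standardized rate: 0.6000×14.9 + 0.0200×290.7 + 0.1700×281.2 + 0.2100×15.8 = 65.8760 per 1 000.

65.9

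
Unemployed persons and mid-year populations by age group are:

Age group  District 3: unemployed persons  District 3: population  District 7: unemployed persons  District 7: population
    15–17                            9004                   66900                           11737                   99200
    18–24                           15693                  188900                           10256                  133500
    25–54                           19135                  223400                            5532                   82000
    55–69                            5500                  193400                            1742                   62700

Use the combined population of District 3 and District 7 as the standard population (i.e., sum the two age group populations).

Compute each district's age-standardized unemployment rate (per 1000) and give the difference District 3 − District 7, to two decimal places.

Age-specific rates per 1000 for District 3: 134.589, 83.076, 85.654, 28.438.
For District 7: 118.317, 76.824, 67.463, 27.783.
Combined standard total = 1050000; weights = 0.1582, 0.3070, 0.2909, 0.2439.
District 3: 0.1582×134.589 + 0.3070×83.076 + 0.2909×85.654 + 0.2439×28.438 = 78.6481 per 1000.
District 7: 0.1582×118.317 + 0.3070×76.824 + 0.2909×67.463 + 0.2439×27.783 = 68.7038 per 1000.
Difference = 78.6481 − 68.7038 = 9.9443.

9.94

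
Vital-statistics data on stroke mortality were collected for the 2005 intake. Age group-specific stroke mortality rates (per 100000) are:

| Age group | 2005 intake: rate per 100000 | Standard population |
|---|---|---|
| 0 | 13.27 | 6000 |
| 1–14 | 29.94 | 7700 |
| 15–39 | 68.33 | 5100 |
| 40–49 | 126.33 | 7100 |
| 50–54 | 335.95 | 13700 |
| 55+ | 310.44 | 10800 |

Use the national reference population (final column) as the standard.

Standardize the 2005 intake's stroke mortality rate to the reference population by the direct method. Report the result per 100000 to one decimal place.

188.7

Standard total = 50400; weights = 0.1190, 0.1528, 0.1012, 0.1409, 0.2718, 0.2143.
Standardized rate: 0.1190×13.27 + 0.1528×29.94 + 0.1012×68.33 + 0.1409×126.33 + 0.2718×335.95 + 0.2143×310.44 = 188.7074 per 100000.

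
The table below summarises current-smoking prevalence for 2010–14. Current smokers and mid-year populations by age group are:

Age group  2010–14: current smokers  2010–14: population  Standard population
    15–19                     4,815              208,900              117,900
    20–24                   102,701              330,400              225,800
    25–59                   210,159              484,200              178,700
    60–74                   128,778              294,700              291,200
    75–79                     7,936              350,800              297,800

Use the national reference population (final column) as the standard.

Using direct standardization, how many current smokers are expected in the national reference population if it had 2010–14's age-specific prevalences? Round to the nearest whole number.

284452

Age-specific rates per 1,000 for 2010–14: 23.049, 310.838, 434.033, 436.980, 22.623.
Expected current smokers = Σ (standard pop × age-specific rate ÷ 1,000)
= 117,900×23.049/1,000 + 225,800×310.838/1,000 + 178,700×434.033/1,000 + 291,200×436.980/1,000 + 297,800×22.623/1,000
= 2717.51 + 70187.31 + 77561.78 + 127248.57 + 6737.00 = 284452.17.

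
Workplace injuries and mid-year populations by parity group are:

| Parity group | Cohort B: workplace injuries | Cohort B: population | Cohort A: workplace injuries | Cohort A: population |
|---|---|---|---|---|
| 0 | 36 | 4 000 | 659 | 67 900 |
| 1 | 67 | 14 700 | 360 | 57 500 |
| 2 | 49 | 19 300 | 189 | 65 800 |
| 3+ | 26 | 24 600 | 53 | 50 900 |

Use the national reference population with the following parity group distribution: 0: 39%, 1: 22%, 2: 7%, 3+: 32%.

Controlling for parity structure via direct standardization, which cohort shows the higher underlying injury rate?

Cohort A

Parity-specific rates per 10 000 for Cohort B: 90.00, 45.58, 25.39, 10.57.
For Cohort A: 97.05, 62.61, 28.72, 10.41.
Standard weights: 0.39, 0.22, 0.07, 0.32.
Cohort B: 0.3900×90.00 + 0.2200×45.58 + 0.0700×25.39 + 0.3200×10.57 = 50.2865 per 10 000.
Cohort A: 0.3900×97.05 + 0.2200×62.61 + 0.0700×28.72 + 0.3200×10.41 = 56.9678 per 10 000.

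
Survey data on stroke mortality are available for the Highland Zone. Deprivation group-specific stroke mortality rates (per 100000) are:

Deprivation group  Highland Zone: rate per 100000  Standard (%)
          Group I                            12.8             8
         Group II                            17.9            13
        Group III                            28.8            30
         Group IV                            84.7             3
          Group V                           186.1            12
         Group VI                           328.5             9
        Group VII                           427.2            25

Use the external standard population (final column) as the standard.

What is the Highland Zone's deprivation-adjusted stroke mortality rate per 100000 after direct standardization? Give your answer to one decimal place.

173.2

Standard weights: 0.08, 0.13, 0.30, 0.03, 0.12, 0.09, 0.25.
Standardized rate: 0.0800×12.8 + 0.1300×17.9 + 0.3000×28.8 + 0.0300×84.7 + 0.1200×186.1 + 0.0900×328.5 + 0.2500×427.2 = 173.2290 per 100000.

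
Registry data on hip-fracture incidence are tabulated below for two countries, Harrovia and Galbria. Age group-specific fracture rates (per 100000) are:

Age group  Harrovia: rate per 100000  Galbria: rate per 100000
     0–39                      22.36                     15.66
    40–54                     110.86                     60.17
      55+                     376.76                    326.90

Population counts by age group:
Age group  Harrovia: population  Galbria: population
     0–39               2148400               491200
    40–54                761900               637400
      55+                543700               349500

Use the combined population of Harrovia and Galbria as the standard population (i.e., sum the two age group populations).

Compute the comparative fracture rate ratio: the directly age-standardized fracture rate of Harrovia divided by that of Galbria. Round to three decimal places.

1.319

Combined standard total = 4932100; weights = 0.5352, 0.2837, 0.1811.
Harrovia: 0.5352×22.36 + 0.2837×110.86 + 0.1811×376.76 = 111.6502 per 100000.
Galbria: 0.5352×15.66 + 0.2837×60.17 + 0.1811×326.90 = 84.6534 per 100000.
Ratio = 111.6502 ÷ 84.6534 = 1.31891.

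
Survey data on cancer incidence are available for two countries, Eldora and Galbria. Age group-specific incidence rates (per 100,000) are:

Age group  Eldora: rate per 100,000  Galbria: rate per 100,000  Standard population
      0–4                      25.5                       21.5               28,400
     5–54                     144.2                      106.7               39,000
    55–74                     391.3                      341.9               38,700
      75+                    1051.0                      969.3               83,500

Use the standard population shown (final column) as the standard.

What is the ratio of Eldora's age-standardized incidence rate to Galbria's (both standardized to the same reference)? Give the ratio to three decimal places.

1.104

Standard total = 189,600; weights = 0.1498, 0.2057, 0.2041, 0.4404.
Eldora: 0.1498×25.5 + 0.2057×144.2 + 0.2041×391.3 + 0.4404×1051.0 = 576.2121 per 100,000.
Galbria: 0.1498×21.5 + 0.2057×106.7 + 0.2041×341.9 + 0.4404×969.3 = 521.8353 per 100,000.
Ratio = 576.2121 ÷ 521.8353 = 1.10420.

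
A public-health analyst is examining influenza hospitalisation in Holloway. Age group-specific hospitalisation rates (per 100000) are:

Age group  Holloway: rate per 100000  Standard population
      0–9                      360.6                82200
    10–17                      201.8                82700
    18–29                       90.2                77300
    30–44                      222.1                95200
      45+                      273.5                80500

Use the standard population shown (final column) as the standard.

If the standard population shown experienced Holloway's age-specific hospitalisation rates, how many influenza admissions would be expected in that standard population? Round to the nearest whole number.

Expected influenza admissions = Σ (standard pop × age-specific rate ÷ 100000)
= 82200×360.6/100000 + 82700×201.8/100000 + 77300×90.2/100000 + 95200×222.1/100000 + 80500×273.5/100000
= 296.41 + 166.89 + 69.72 + 211.44 + 220.17 = 964.63.

965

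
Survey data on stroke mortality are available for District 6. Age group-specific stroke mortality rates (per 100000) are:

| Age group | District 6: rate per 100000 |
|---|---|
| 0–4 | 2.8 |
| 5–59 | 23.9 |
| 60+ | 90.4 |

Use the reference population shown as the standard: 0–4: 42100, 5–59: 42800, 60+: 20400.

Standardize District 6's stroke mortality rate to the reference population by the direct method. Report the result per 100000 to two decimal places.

28.35

Standard total = 105300; weights = 0.3998, 0.4065, 0.1937.
Standardized rate: 0.3998×2.8 + 0.4065×23.9 + 0.1937×90.4 = 28.3472 per 100000.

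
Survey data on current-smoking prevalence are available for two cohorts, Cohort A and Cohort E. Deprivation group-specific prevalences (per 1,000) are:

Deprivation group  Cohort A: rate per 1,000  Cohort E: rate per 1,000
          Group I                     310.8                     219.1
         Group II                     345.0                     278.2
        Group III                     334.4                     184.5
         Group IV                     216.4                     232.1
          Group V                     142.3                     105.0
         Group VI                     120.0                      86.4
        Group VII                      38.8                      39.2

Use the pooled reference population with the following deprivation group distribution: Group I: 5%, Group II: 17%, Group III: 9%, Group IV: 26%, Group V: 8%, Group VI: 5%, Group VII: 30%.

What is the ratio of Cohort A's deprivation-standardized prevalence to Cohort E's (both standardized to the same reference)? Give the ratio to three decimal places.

Standard weights: 0.05, 0.17, 0.09, 0.26, 0.08, 0.05, 0.30.
Cohort A: 0.0500×310.8 + 0.1700×345.0 + 0.0900×334.4 + 0.2600×216.4 + 0.0800×142.3 + 0.0500×120.0 + 0.3000×38.8 = 189.5740 per 1,000.
Cohort E: 0.0500×219.1 + 0.1700×278.2 + 0.0900×184.5 + 0.2600×232.1 + 0.0800×105.0 + 0.0500×86.4 + 0.3000×39.2 = 159.6800 per 1,000.
Ratio = 189.5740 ÷ 159.6800 = 1.18721.

1.187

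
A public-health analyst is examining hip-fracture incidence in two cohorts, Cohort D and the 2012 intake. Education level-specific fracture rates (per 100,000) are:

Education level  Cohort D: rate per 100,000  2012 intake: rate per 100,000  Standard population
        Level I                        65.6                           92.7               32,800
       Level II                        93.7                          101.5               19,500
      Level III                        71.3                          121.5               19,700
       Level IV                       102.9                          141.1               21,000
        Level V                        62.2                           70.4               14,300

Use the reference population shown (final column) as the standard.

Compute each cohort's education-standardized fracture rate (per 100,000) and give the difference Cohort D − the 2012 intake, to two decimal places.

Standard total = 107,300; weights = 0.3057, 0.1817, 0.1836, 0.1957, 0.1333.
Cohort D: 0.3057×65.6 + 0.1817×93.7 + 0.1836×71.3 + 0.1957×102.9 + 0.1333×62.2 = 78.6002 per 100,000.
The 2012 intake: 0.3057×92.7 + 0.1817×101.5 + 0.1836×121.5 + 0.1957×141.1 + 0.1333×70.4 = 106.0874 per 100,000.
Difference = 78.6002 − 106.0874 = -27.4872.

-27.49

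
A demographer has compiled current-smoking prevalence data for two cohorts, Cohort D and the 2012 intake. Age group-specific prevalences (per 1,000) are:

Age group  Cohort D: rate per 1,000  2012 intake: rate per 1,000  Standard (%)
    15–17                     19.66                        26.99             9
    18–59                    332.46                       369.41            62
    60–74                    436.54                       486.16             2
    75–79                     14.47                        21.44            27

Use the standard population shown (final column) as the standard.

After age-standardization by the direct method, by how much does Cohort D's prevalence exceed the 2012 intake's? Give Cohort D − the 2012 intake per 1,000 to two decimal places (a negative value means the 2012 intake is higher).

-26.44

Standard weights: 0.09, 0.62, 0.02, 0.27.
Cohort D: 0.0900×19.66 + 0.6200×332.46 + 0.0200×436.54 + 0.2700×14.47 = 220.5323 per 1,000.
The 2012 intake: 0.0900×26.99 + 0.6200×369.41 + 0.0200×486.16 + 0.2700×21.44 = 246.9753 per 1,000.
Difference = 220.5323 − 246.9753 = -26.4430.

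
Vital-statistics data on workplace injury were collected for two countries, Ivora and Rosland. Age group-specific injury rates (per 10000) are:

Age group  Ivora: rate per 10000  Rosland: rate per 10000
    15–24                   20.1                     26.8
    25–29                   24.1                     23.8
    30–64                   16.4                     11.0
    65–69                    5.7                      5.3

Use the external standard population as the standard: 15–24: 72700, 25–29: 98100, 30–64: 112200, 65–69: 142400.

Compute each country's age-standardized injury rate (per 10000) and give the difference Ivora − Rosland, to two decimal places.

0.48

Standard total = 425400; weights = 0.1709, 0.2306, 0.2638, 0.3347.
Ivora: 0.1709×20.1 + 0.2306×24.1 + 0.2638×16.4 + 0.3347×5.7 = 15.2262 per 10000.
Rosland: 0.1709×26.8 + 0.2306×23.8 + 0.2638×11.0 + 0.3347×5.3 = 14.7439 per 10000.
Difference = 15.2262 − 14.7439 = 0.4823.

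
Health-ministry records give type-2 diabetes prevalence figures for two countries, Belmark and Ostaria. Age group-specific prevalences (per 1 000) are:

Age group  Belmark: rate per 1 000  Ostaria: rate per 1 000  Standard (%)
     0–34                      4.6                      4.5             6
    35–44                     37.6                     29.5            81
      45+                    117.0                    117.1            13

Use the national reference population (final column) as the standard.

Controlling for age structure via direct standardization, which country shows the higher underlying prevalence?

Standard weights: 0.06, 0.81, 0.13.
Belmark: 0.0600×4.6 + 0.8100×37.6 + 0.1300×117.0 = 45.9420 per 1 000.
Ostaria: 0.0600×4.5 + 0.8100×29.5 + 0.1300×117.1 = 39.3880 per 1 000.

Belmark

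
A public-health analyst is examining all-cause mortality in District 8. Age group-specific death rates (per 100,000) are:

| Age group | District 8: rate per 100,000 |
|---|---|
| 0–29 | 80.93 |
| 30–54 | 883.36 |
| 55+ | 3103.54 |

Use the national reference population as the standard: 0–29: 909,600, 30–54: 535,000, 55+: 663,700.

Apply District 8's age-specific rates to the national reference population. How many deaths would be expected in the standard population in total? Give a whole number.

26060

Expected deaths = Σ (standard pop × age-specific rate ÷ 100,000)
= 909,600×80.93/100,000 + 535,000×883.36/100,000 + 663,700×3103.54/100,000
= 736.14 + 4725.98 + 20598.19 = 26060.31.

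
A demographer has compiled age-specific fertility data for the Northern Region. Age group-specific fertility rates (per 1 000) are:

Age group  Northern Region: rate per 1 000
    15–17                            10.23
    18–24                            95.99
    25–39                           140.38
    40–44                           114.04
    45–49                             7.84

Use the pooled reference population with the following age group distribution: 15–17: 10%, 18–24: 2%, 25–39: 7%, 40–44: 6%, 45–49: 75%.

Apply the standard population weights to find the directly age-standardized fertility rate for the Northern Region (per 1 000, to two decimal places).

25.49

Standard weights: 0.10, 0.02, 0.07, 0.06, 0.75.
Standardized rate: 0.1000×10.23 + 0.0200×95.99 + 0.0700×140.38 + 0.0600×114.04 + 0.7500×7.84 = 25.4918 per 1 000.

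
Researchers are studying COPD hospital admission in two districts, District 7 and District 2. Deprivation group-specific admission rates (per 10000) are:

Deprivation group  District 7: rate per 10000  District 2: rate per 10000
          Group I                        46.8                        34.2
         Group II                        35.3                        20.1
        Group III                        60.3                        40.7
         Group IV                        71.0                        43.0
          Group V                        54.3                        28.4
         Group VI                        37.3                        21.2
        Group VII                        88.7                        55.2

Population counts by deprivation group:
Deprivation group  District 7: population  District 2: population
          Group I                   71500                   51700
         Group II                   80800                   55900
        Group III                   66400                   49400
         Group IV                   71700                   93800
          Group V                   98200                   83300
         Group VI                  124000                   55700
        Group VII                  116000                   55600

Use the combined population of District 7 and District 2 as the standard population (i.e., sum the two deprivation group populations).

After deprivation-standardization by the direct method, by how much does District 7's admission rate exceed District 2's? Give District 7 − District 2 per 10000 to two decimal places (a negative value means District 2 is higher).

22.23

Combined standard total = 1074000; weights = 0.1147, 0.1273, 0.1078, 0.1541, 0.1690, 0.1673, 0.1598.
District 7: 0.1147×46.8 + 0.1273×35.3 + 0.1078×60.3 + 0.1541×71.0 + 0.1690×54.3 + 0.1673×37.3 + 0.1598×88.7 = 56.8936 per 10000.
District 2: 0.1147×34.2 + 0.1273×20.1 + 0.1078×40.7 + 0.1541×43.0 + 0.1690×28.4 + 0.1673×21.2 + 0.1598×55.2 = 34.6622 per 10000.
Difference = 56.8936 − 34.6622 = 22.2313.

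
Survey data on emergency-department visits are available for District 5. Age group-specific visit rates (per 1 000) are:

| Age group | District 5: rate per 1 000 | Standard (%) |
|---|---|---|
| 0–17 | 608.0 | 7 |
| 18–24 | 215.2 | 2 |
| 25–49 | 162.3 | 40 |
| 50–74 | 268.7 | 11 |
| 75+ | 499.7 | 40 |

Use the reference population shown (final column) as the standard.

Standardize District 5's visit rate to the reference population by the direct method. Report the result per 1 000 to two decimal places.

Standard weights: 0.07, 0.02, 0.40, 0.11, 0.40.
Standardized rate: 0.0700×608.0 + 0.0200×215.2 + 0.4000×162.3 + 0.1100×268.7 + 0.4000×499.7 = 341.2210 per 1 000.

341.22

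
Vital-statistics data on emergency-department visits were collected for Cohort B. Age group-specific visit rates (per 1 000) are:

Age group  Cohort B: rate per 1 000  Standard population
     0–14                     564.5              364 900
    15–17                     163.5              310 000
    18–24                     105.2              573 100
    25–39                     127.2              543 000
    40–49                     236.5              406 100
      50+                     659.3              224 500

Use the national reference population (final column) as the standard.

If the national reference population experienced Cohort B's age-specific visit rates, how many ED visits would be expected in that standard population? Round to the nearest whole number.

Expected ED visits = Σ (standard pop × age-specific rate ÷ 1 000)
= 364 900×564.5/1 000 + 310 000×163.5/1 000 + 573 100×105.2/1 000 + 543 000×127.2/1 000 + 406 100×236.5/1 000 + 224 500×659.3/1 000
= 205986.05 + 50685.00 + 60290.12 + 69069.60 + 96042.65 + 148012.85 = 630086.27.

630086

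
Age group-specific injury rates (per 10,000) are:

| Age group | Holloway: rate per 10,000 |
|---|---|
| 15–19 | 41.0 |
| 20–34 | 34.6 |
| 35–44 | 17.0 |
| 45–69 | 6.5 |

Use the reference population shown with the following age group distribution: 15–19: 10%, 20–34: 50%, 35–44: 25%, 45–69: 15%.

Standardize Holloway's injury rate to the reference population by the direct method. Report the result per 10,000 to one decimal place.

26.6

Standard weights: 0.10, 0.50, 0.25, 0.15.
Standardized rate: 0.1000×41.0 + 0.5000×34.6 + 0.2500×17.0 + 0.1500×6.5 = 26.6250 per 10,000.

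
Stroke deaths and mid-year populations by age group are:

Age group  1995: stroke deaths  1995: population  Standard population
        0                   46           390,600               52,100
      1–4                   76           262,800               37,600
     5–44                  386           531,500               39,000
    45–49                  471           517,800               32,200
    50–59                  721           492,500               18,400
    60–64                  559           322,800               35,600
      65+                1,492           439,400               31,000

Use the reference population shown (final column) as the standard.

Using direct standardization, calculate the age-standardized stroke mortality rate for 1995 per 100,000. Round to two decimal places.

109.18

Age-specific rates per 100,000 for 1995: 11.78, 28.92, 72.62, 90.96, 146.40, 173.17, 339.55.
Standard total = 245,900; weights = 0.2119, 0.1529, 0.1586, 0.1309, 0.0748, 0.1448, 0.1261.
Standardized rate: 0.2119×11.78 + 0.1529×28.92 + 0.1586×72.62 + 0.1309×90.96 + 0.0748×146.40 + 0.1448×173.17 + 0.1261×339.55 = 109.1788 per 100,000.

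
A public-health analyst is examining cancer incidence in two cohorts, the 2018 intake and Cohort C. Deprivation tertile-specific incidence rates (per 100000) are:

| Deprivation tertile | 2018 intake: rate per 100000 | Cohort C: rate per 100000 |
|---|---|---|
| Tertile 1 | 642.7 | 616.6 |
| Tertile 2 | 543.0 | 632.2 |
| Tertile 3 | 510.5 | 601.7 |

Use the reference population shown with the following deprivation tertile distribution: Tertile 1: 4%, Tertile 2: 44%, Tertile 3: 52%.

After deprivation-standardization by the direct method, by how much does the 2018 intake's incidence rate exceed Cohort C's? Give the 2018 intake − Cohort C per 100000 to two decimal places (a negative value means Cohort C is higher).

-85.63

Standard weights: 0.04, 0.44, 0.52.
The 2018 intake: 0.0400×642.7 + 0.4400×543.0 + 0.5200×510.5 = 530.0880 per 100000.
Cohort C: 0.0400×616.6 + 0.4400×632.2 + 0.5200×601.7 = 615.7160 per 100000.
Difference = 530.0880 − 615.7160 = -85.6280.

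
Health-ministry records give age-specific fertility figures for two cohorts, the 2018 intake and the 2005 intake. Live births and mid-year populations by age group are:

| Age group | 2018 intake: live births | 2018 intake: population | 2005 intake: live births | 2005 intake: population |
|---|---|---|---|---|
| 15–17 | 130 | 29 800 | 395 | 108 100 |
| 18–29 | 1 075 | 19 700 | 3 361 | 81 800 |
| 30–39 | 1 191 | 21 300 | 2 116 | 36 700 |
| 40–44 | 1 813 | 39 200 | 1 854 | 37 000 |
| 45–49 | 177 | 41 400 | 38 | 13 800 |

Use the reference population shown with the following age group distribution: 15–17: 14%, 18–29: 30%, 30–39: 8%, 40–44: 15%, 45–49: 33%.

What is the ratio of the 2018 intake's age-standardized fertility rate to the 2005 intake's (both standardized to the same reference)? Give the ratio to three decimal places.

1.152

Age-specific rates per 1 000 for the 2018 intake: 4.362, 54.569, 55.915, 46.250, 4.275.
For the 2005 intake: 3.654, 41.088, 57.657, 50.108, 2.754.
Standard weights: 0.14, 0.30, 0.08, 0.15, 0.33.
The 2018 intake: 0.1400×4.362 + 0.3000×54.569 + 0.0800×55.915 + 0.1500×46.250 + 0.3300×4.275 = 29.8029 per 1 000.
The 2005 intake: 0.1400×3.654 + 0.3000×41.088 + 0.0800×57.657 + 0.1500×50.108 + 0.3300×2.754 = 25.8754 per 1 000.
Ratio = 29.8029 ÷ 25.8754 = 1.15178.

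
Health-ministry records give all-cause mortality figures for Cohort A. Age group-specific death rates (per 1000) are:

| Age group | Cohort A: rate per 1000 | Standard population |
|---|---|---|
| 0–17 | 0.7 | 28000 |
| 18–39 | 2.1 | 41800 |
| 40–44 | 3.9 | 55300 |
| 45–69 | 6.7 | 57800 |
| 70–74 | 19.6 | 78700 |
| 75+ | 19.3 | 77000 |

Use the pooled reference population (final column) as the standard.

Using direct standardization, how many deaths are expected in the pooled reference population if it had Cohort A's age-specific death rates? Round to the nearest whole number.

Expected deaths = Σ (standard pop × age-specific rate ÷ 1000)
= 28000×0.7/1000 + 41800×2.1/1000 + 55300×3.9/1000 + 57800×6.7/1000 + 78700×19.6/1000 + 77000×19.3/1000
= 19.60 + 87.78 + 215.67 + 387.26 + 1542.52 + 1486.10 = 3738.93.

3739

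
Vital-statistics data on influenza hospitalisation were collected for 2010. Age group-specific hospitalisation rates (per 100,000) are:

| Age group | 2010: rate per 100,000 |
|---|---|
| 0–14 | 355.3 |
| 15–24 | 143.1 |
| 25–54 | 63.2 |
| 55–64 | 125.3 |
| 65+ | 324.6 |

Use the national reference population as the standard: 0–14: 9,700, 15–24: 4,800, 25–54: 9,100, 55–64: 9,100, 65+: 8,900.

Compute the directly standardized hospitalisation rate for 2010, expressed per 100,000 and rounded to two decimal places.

210.04

Standard total = 41,600; weights = 0.2332, 0.1154, 0.2188, 0.2188, 0.2139.
Standardized rate: 0.2332×355.3 + 0.1154×143.1 + 0.2188×63.2 + 0.2188×125.3 + 0.2139×324.6 = 210.0380 per 100,000.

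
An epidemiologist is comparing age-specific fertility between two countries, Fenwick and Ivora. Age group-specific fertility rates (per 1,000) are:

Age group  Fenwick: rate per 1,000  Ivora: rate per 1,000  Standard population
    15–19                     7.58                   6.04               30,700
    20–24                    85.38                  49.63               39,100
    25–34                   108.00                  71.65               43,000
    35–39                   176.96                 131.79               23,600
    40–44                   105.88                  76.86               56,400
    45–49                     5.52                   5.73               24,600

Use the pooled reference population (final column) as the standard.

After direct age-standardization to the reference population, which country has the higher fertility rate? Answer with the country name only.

Standard total = 217,400; weights = 0.1412, 0.1799, 0.1978, 0.1086, 0.2594, 0.1132.
Fenwick: 0.1412×7.58 + 0.1799×85.38 + 0.1978×108.00 + 0.1086×176.96 + 0.2594×105.88 + 0.1132×5.52 = 85.0908 per 1,000.
Ivora: 0.1412×6.04 + 0.1799×49.63 + 0.1978×71.65 + 0.1086×131.79 + 0.2594×76.86 + 0.1132×5.73 = 58.8455 per 1,000.

Fenwick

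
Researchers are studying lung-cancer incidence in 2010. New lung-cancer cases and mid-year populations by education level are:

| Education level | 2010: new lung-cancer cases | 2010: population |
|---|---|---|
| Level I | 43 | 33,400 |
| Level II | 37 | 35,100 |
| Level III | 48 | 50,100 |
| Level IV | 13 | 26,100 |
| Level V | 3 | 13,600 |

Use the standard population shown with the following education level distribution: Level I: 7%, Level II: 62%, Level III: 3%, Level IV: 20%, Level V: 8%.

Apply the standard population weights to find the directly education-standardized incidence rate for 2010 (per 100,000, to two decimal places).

88.97

Education-specific rates per 100,000 for 2010: 128.74, 105.41, 95.81, 49.81, 22.06.
Standard weights: 0.07, 0.62, 0.03, 0.20, 0.08.
Standardized rate: 0.0700×128.74 + 0.6200×105.41 + 0.0300×95.81 + 0.2000×49.81 + 0.0800×22.06 = 88.9687 per 100,000.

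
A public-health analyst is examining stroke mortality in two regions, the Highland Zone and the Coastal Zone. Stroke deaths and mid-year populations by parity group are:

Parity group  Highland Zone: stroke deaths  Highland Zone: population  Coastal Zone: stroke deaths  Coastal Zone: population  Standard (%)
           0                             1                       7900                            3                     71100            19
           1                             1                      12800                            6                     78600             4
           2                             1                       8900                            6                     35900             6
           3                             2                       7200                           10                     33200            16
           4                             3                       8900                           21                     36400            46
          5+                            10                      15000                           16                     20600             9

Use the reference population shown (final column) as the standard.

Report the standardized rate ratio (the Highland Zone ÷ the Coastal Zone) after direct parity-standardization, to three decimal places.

Parity-specific rates per 100000 for the Highland Zone: 12.66, 7.81, 11.24, 27.78, 33.71, 66.67.
For the Coastal Zone: 4.22, 7.63, 16.71, 30.12, 57.69, 77.67.
Standard weights: 0.19, 0.04, 0.06, 0.16, 0.46, 0.09.
The Highland Zone: 0.1900×12.66 + 0.0400×7.81 + 0.0600×11.24 + 0.1600×27.78 + 0.4600×33.71 + 0.0900×66.67 = 29.3418 per 100000.
The Coastal Zone: 0.1900×4.22 + 0.0400×7.63 + 0.0600×16.71 + 0.1600×30.12 + 0.4600×57.69 + 0.0900×77.67 = 40.4578 per 100000.
Ratio = 29.3418 ÷ 40.4578 = 0.72524.

0.725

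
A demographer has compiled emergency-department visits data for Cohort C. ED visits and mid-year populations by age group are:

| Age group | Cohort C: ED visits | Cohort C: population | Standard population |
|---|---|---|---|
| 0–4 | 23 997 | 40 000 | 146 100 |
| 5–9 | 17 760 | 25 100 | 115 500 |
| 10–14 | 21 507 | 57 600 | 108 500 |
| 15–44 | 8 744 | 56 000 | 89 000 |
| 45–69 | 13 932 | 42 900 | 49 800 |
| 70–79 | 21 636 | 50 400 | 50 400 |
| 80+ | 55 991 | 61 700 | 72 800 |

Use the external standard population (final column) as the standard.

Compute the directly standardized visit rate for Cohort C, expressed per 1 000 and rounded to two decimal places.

518.36

Age-specific rates per 1 000 for Cohort C: 599.925, 707.570, 373.385, 156.143, 324.755, 429.286, 907.472.
Standard total = 632 100; weights = 0.2311, 0.1827, 0.1717, 0.1408, 0.0788, 0.0797, 0.1152.
Standardized rate: 0.2311×599.925 + 0.1827×707.570 + 0.1717×373.385 + 0.1408×156.143 + 0.0788×324.755 + 0.0797×429.286 + 0.1152×907.472 = 518.3596 per 1 000.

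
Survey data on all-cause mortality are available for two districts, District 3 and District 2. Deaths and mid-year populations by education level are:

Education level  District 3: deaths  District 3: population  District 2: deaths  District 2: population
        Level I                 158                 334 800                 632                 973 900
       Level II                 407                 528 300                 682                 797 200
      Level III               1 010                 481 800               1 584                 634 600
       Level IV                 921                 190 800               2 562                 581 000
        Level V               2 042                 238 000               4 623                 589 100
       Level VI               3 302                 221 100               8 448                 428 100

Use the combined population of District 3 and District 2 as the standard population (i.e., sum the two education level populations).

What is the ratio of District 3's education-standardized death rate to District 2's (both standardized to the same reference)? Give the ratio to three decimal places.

Education-specific rates per 1 000 for District 3: 0.472, 0.770, 2.096, 4.827, 8.580, 14.934.
For District 2: 0.649, 0.855, 2.496, 4.410, 7.848, 19.734.
Combined standard total = 5 998 700; weights = 0.2182, 0.2210, 0.1861, 0.1287, 0.1379, 0.1082.
District 3: 0.2182×0.472 + 0.2210×0.770 + 0.1861×2.096 + 0.1287×4.827 + 0.1379×8.580 + 0.1082×14.934 = 4.0836 per 1 000.
District 2: 0.2182×0.649 + 0.2210×0.855 + 0.1861×2.496 + 0.1287×4.410 + 0.1379×7.848 + 0.1082×19.734 = 4.5802 per 1 000.
Ratio = 4.0836 ÷ 4.5802 = 0.89159.

0.892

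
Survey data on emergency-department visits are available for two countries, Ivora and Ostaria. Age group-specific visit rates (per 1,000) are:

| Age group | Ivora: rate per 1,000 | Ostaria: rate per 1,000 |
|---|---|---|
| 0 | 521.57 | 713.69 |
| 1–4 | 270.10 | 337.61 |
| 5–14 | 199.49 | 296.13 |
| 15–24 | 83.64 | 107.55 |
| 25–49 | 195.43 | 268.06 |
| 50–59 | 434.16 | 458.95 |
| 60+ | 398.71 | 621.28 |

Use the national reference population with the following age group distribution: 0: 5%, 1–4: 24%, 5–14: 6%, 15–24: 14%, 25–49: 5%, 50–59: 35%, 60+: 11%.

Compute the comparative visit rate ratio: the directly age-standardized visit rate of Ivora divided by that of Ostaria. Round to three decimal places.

0.817

Standard weights: 0.05, 0.24, 0.06, 0.14, 0.05, 0.35, 0.11.
Ivora: 0.0500×521.57 + 0.2400×270.10 + 0.0600×199.49 + 0.1400×83.64 + 0.0500×195.43 + 0.3500×434.16 + 0.1100×398.71 = 320.1671 per 1,000.
Ostaria: 0.0500×713.69 + 0.2400×337.61 + 0.0600×296.13 + 0.1400×107.55 + 0.0500×268.06 + 0.3500×458.95 + 0.1100×621.28 = 391.9120 per 1,000.
Ratio = 320.1671 ÷ 391.9120 = 0.81694.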